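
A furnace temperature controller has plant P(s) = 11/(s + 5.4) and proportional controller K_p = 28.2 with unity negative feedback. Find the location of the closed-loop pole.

s = -315.6

Closed-loop transfer function: T(s) = K_p·P(s)/(1 + K_p·P(s)) = 310.2/(s + 5.4 + 310.2) = 310.2/(s + 315.6).
The closed-loop pole is at s = −315.6.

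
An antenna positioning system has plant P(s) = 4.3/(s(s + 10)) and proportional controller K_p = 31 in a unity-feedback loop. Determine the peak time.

T_p = 0.302 s

From 1 + K_pP(s) = 0: s² + 10s + 133.3 = 0 ⇒ ω_n = 11.55, ζ = 0.4331.
Damped frequency ω_d = ω_n√(1−ζ²) = 10.41 rad/s, so peak time T_p = π/ω_d = 0.302 s.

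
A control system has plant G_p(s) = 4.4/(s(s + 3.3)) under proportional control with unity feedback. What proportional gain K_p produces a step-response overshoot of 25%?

From %OS = 100·exp(−πζ/√(1−ζ²)) = 25%, ζ = −ln(0.25)/√(π²+ln²(0.25)) = 0.4037.
Characteristic equation s² + 3.3s + 4.4K_p = 0 gives ζ = 3.3/(2√(4.4K_p)).
Setting ζ = 0.4037: √(4.4K_p) = 3.3/(2·0.4037) = 4.087, so K_p = 16.7/4.4 = 3.8.

K_p = 3.8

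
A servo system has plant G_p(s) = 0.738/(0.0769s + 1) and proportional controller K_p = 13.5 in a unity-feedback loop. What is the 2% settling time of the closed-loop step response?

Closed loop: T(s) = K_p·G_p/(1+K_p·G_p) = 9.963/(0.0769s + 1 + 9.963), with pole at s = −(1 + 9.963)/0.0769 = −142.6.
τ = 1/142.6 = 0.007015 s, so 2% settling time ≈ 4τ = 0.0281 s.

T_s ≈ 0.0281 s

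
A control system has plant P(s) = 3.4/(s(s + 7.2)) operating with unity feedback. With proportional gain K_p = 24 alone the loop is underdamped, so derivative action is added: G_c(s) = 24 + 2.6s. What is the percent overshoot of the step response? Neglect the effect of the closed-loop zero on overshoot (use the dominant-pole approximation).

Forward path: (24 + 2.6s)·3.4/(s(s+7.2)). The closed-loop characteristic equation is s² + (7.2 + 3.4·2.6)s + 3.4·24 = 0.
That is s² + 16.04s + 81.6 = 0, so ω_n = 9.033 rad/s and ζ = 16.04/(2·9.033) = 0.8878.
%OS = 100·exp(−πζ/√(1−ζ²)) = 0.233%.

0.233%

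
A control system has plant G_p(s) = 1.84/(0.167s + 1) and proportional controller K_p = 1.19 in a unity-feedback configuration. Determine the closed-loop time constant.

Closed loop: T(s) = K_p·G_p/(1+K_p·G_p) = 2.19/(0.167s + 1 + 2.19), with pole at s = −(1 + 2.19)/0.167 = −19.1.
Closed-loop time constant τ = 1/19.1 = 0.0524 s.

τ = 0.0524 s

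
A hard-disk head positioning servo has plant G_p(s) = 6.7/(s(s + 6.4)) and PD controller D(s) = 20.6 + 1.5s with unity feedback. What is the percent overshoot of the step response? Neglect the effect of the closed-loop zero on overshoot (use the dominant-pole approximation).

4.59%

Forward path: (20.6 + 1.5s)·6.7/(s(s+6.4)). The closed-loop characteristic equation is s² + (6.4 + 6.7·1.5)s + 6.7·20.6 = 0.
That is s² + 16.45s + 138 = 0, so ω_n = 11.75 rad/s and ζ = 16.45/(2·11.75) = 0.7001.
%OS = 100·exp(−πζ/√(1−ζ²)) = 4.59%.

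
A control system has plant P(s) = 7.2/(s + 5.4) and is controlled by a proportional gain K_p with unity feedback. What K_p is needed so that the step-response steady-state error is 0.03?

Steady-state error for a unit step on this type-0 loop is 1/(1 + K_p·P(0)).
P(0) = 1.333. Require 1/(1 + K_p·1.333) = 0.03, so 1 + 1.333·K_p = 33.33.
K_p = (33.33 − 1)/1.333 = 24.3.

K_p = 24.3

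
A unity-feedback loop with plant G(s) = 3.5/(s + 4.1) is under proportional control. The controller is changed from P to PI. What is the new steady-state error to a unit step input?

Adding integral action puts a pole at s = 0 in the forward path, raising the system type to 1; a type-1 loop has zero steady-state error to a step.

0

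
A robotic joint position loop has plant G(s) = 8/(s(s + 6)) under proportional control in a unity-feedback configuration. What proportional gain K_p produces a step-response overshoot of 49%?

K_p = 22.9

From %OS = 100·exp(−πζ/√(1−ζ²)) = 49%, ζ = −ln(0.49)/√(π²+ln²(0.49)) = 0.2214.
Characteristic equation s² + 6s + 8K_p = 0 gives ζ = 6/(2√(8K_p)).
Setting ζ = 0.2214: √(8K_p) = 6/(2·0.2214) = 13.55, so K_p = 183.6/8 = 22.9.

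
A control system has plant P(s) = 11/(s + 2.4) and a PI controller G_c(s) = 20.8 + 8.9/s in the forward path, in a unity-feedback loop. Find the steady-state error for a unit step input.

The open loop G_c(s)P(s) has a pole at the origin (type 1), so the static position error constant is infinite and e_ss = 1/(1+∞) = 0.

0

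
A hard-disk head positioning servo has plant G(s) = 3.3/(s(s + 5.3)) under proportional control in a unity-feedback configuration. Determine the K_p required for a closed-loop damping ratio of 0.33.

K_p = 19.5

Closed-loop characteristic equation: s² + 5.3s + K_p·3.3 = 0.
So ω_n = √(3.3K_p) and 2ζω_n = 5.3, giving ζ = 5.3/(2√(3.3K_p)).
Setting ζ = 0.33: √(3.3K_p) = 5.3/(2·0.33) = 8.03, so K_p = 64.49/3.3 = 19.5.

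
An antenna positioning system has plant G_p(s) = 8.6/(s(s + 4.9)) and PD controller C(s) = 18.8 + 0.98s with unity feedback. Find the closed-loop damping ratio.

ζ = 0.524

Forward path: (18.8 + 0.98s)·8.6/(s(s+4.9)). The closed-loop characteristic equation is s² + (4.9 + 8.6·0.98)s + 8.6·18.8 = 0.
That is s² + 13.33s + 161.7 = 0, so ω_n = 12.72 rad/s and ζ = 13.33/(2·12.72) = 0.5241.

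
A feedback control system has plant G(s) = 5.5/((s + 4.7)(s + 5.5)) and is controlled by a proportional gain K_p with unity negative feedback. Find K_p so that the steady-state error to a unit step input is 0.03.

K_p = 152

The loop is type 0, so e_ss(step) = 1/(1 + K_pos) with K_pos = K_p·G(0).
G(0) = 0.2128. Require 1/(1 + K_p·0.2128) = 0.03, so 1 + 0.2128·K_p = 33.33.
K_p = (33.33 − 1)/0.2128 = 152.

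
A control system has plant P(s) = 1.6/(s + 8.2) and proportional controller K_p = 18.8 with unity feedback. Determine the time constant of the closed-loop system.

τ = 0.0261 s

Closed-loop transfer function: T(s) = K_p·P(s)/(1 + K_p·P(s)) = 30.08/(s + 8.2 + 30.08) = 30.08/(s + 38.28).
Time constant τ = 1/38.28 = 0.0261 s.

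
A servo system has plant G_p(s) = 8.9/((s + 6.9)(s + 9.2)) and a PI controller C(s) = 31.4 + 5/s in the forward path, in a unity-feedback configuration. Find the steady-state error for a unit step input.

The open loop C(s)G_p(s) has a pole at the origin (type 1), so the static position error constant is infinite and e_ss = 1/(1+∞) = 0.

0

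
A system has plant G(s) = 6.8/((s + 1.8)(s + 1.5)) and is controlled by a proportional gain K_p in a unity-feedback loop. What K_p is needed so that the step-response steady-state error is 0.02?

K_p = 19.5

Steady-state error for a unit step on this type-0 loop is 1/(1 + K_p·G(0)).
G(0) = 2.519. Require 1/(1 + K_p·2.519) = 0.02, so 1 + 2.519·K_p = 50.
K_p = (50 − 1)/2.519 = 19.5.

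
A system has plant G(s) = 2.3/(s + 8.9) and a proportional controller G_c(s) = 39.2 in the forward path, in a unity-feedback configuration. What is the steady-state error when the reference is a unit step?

0.0898

The loop is type 0. Static position error constant K_pos = G_c(0)·G(0) = 39.2·0.2584 = 10.13.
Steady-state error to a unit step: e_ss = 1/(1+K_pos) = 1/11.13 = 0.0898.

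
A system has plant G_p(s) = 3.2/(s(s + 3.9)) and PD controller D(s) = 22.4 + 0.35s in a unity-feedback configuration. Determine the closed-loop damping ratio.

Forward path: (22.4 + 0.35s)·3.2/(s(s+3.9)). The closed-loop characteristic equation is s² + (3.9 + 3.2·0.35)s + 3.2·22.4 = 0.
That is s² + 5.02s + 71.68 = 0, so ω_n = 8.466 rad/s and ζ = 5.02/(2·8.466) = 0.2965.

ζ = 0.296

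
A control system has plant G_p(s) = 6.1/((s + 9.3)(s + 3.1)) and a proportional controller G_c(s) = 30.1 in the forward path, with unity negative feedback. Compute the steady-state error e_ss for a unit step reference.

The loop is type 0. Static position error constant K_pos = G_c(0)·G_p(0) = 30.1·0.2116 = 6.369.
Steady-state error to a unit step: e_ss = 1/(1+K_pos) = 1/7.369 = 0.136.

0.136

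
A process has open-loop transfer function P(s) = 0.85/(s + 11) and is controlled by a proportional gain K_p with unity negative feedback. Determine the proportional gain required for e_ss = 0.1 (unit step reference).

The loop is type 0, so e_ss(step) = 1/(1 + K_pos) with K_pos = K_p·P(0).
P(0) = 0.07727. Require 1/(1 + K_p·0.07727) = 0.1, so 1 + 0.07727·K_p = 10.
K_p = (10 − 1)/0.07727 = 116.

K_p = 116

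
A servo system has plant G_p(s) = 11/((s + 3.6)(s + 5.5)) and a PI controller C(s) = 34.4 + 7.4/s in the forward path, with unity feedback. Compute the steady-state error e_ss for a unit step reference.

The open loop C(s)G_p(s) has a pole at the origin (type 1), so the static position error constant is infinite and e_ss = 1/(1+∞) = 0.

0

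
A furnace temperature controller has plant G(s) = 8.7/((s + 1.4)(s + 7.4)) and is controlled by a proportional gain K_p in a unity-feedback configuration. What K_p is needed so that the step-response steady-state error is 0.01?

Steady-state error for a unit step on this type-0 loop is 1/(1 + K_p·G(0)).
G(0) = 0.8398. Require 1/(1 + K_p·0.8398) = 0.01, so 1 + 0.8398·K_p = 100.
K_p = (100 − 1)/0.8398 = 118.

K_p = 118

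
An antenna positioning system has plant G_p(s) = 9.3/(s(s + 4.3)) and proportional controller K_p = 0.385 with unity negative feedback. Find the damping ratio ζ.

ζ = 1.14

With unity feedback the closed-loop characteristic equation is s² + 4.3s + 0.385·9.3 = s² + 4.3s + 3.581 = 0.
So ω_n² = 3.581 ⇒ ω_n = 1.892 rad/s, and ζ = 4.3/(2ω_n) = 1.14.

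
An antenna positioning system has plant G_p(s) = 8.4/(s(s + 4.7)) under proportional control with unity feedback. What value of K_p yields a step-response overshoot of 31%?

K_p = 5.39

From %OS = 100·exp(−πζ/√(1−ζ²)) = 31%, ζ = −ln(0.31)/√(π²+ln²(0.31)) = 0.3493.
Characteristic equation s² + 4.7s + 8.4K_p = 0 gives ζ = 4.7/(2√(8.4K_p)).
Setting ζ = 0.3493: √(8.4K_p) = 4.7/(2·0.3493) = 6.727, so K_p = 45.26/8.4 = 5.39.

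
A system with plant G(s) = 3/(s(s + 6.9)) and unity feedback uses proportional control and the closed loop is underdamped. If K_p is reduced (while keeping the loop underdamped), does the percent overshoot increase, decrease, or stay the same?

ζ = 6.9/(2√(3K_p)) rises as K_p falls; higher damping means less overshoot.

decrease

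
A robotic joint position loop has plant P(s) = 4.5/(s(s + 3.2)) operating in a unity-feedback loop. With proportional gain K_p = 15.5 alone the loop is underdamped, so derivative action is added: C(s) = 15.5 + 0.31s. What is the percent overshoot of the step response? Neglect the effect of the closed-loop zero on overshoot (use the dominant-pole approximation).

Forward path: (15.5 + 0.31s)·4.5/(s(s+3.2)). The closed-loop characteristic equation is s² + (3.2 + 4.5·0.31)s + 4.5·15.5 = 0.
That is s² + 4.595s + 69.75 = 0, so ω_n = 8.352 rad/s and ζ = 4.595/(2·8.352) = 0.2751.
%OS = 100·exp(−πζ/√(1−ζ²)) = 40.7%.

40.7%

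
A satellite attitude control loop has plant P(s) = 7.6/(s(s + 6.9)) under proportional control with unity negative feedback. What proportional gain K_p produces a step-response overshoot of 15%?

From %OS = 100·exp(−πζ/√(1−ζ²)) = 15%, ζ = −ln(0.15)/√(π²+ln²(0.15)) = 0.5169.
Characteristic equation s² + 6.9s + 7.6K_p = 0 gives ζ = 6.9/(2√(7.6K_p)).
Setting ζ = 0.5169: √(7.6K_p) = 6.9/(2·0.5169) = 6.674, so K_p = 44.54/7.6 = 5.86.

K_p = 5.86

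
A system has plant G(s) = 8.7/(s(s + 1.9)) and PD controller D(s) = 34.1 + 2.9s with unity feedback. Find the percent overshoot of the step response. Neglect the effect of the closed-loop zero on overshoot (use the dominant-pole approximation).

1.8%

Forward path: (34.1 + 2.9s)·8.7/(s(s+1.9)). The closed-loop characteristic equation is s² + (1.9 + 8.7·2.9)s + 8.7·34.1 = 0.
That is s² + 27.13s + 296.7 = 0, so ω_n = 17.22 rad/s and ζ = 27.13/(2·17.22) = 0.7876.
%OS = 100·exp(−πζ/√(1−ζ²)) = 1.8%.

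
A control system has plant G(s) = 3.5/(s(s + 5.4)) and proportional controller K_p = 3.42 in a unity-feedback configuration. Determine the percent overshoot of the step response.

The closed-loop denominator s² + 5.4s + 11.97 gives ω_n = √11.97 = 3.46 and ζ = 5.4/(2ω_n) = 0.7804.
%OS = 100·exp(−πζ/√(1−ζ²)) = 100·exp(−π·0.7804/√0.391) = 1.98%.

1.98%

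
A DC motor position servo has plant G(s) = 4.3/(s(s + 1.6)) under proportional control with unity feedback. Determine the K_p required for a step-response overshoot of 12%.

From %OS = 100·exp(−πζ/√(1−ζ²)) = 12%, ζ = −ln(0.12)/√(π²+ln²(0.12)) = 0.5594.
Characteristic equation s² + 1.6s + 4.3K_p = 0 gives ζ = 1.6/(2√(4.3K_p)).
Setting ζ = 0.5594: √(4.3K_p) = 1.6/(2·0.5594) = 1.43, so K_p = 2.045/4.3 = 0.476.

K_p = 0.476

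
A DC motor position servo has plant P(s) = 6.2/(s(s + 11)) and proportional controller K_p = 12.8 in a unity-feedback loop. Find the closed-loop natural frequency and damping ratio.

ω_n = 8.91 rad/s, ζ = 0.617

The closed-loop denominator is s(s+11) + 12.8·6.2 = s² + 11s + 79.36.
Matching s² + 2ζω_n s + ω_n²: ω_n = √79.36 = 8.908 rad/s and 2ζω_n = 11, so ζ = 11/(2·8.908) = 0.617.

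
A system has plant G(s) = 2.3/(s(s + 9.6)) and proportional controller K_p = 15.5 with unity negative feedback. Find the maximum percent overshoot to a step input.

1.43%

Closed-loop characteristic equation: s² + 9.6s + 35.65 = 0, so ω_n = 5.971 rad/s and ζ = 9.6/(2·5.971) = 0.8039.
%OS = 100·exp(−πζ/√(1−ζ²)) = 100·exp(−π·0.8039/√0.3537) = 1.43%.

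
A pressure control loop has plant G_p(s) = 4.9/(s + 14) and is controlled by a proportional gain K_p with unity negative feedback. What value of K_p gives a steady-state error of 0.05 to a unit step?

K_p = 54.3

The loop is type 0, so e_ss(step) = 1/(1 + K_pos) with K_pos = K_p·G_p(0).
G_p(0) = 0.35. Require 1/(1 + K_p·0.35) = 0.05, so 1 + 0.35·K_p = 20.
K_p = (20 − 1)/0.35 = 54.3.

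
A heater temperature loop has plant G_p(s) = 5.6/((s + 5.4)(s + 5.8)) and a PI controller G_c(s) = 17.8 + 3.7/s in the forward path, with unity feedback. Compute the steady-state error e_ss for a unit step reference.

The open loop G_c(s)G_p(s) has a pole at the origin (type 1), so the static position error constant is infinite and e_ss = 1/(1+∞) = 0.

0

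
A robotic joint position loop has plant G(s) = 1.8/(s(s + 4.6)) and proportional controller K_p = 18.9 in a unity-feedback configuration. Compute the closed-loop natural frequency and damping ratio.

ω_n = 5.83 rad/s, ζ = 0.394

The closed-loop denominator is s(s+4.6) + 18.9·1.8 = s² + 4.6s + 34.02.
Matching s² + 2ζω_n s + ω_n²: ω_n = √34.02 = 5.833 rad/s and 2ζω_n = 4.6, so ζ = 4.6/(2·5.833) = 0.394.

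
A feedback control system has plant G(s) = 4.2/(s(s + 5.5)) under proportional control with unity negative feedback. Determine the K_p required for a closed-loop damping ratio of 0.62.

Closed-loop characteristic equation: s² + 5.5s + K_p·4.2 = 0.
So ω_n = √(4.2K_p) and 2ζω_n = 5.5, giving ζ = 5.5/(2√(4.2K_p)).
Setting ζ = 0.62: √(4.2K_p) = 5.5/(2·0.62) = 4.435, so K_p = 19.67/4.2 = 4.68.

K_p = 4.68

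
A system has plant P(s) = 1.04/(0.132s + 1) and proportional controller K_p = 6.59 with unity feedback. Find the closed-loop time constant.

Closed loop: T(s) = K_p·P/(1+K_p·P) = 6.854/(0.132s + 1 + 6.854), with pole at s = −(1 + 6.854)/0.132 = −59.5.
Closed-loop time constant τ = 1/59.5 = 0.0168 s.

τ = 0.0168 s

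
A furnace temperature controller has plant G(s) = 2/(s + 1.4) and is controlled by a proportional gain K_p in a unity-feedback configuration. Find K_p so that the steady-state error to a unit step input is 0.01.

K_p = 69.3

The loop is type 0, so e_ss(step) = 1/(1 + K_pos) with K_pos = K_p·G(0).
G(0) = 1.429. Require 1/(1 + K_p·1.429) = 0.01, so 1 + 1.429·K_p = 100.
K_p = (100 − 1)/1.429 = 69.3.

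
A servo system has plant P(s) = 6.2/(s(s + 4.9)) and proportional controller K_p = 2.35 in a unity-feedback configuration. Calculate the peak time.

From 1 + K_pP(s) = 0: s² + 4.9s + 14.57 = 0 ⇒ ω_n = 3.817, ζ = 0.6419.
Damped frequency ω_d = ω_n√(1−ζ²) = 2.927 rad/s, so peak time T_p = π/ω_d = 1.07 s.

T_p = 1.07 s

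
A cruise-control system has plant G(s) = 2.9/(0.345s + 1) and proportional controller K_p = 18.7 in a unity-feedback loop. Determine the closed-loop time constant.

τ = 0.00625 s

Closed loop: T(s) = K_p·G/(1+K_p·G) = 54.23/(0.345s + 1 + 54.23), with pole at s = −(1 + 54.23)/0.345 = −160.1.
Closed-loop time constant τ = 1/160.1 = 0.00625 s.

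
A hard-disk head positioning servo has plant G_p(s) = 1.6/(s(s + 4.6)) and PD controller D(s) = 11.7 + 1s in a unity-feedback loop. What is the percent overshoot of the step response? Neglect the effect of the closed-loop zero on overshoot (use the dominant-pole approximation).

Forward path: (11.7 + 1s)·1.6/(s(s+4.6)). The closed-loop characteristic equation is s² + (4.6 + 1.6·1)s + 1.6·11.7 = 0.
That is s² + 6.2s + 18.72 = 0, so ω_n = 4.327 rad/s and ζ = 6.2/(2·4.327) = 0.7165.
%OS = 100·exp(−πζ/√(1−ζ²)) = 3.97%.

3.97%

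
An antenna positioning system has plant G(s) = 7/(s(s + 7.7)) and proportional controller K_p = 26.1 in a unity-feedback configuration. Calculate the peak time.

From 1 + K_pG(s) = 0: s² + 7.7s + 182.7 = 0 ⇒ ω_n = 13.52, ζ = 0.2848.
Damped frequency ω_d = ω_n√(1−ζ²) = 12.96 rad/s, so peak time T_p = π/ω_d = 0.242 s.

T_p = 0.242 s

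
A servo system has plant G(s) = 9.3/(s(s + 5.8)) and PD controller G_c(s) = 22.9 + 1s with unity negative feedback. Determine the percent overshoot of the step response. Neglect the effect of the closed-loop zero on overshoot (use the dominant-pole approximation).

Forward path: (22.9 + 1s)·9.3/(s(s+5.8)). The closed-loop characteristic equation is s² + (5.8 + 9.3·1)s + 9.3·22.9 = 0.
That is s² + 15.1s + 213 = 0, so ω_n = 14.59 rad/s and ζ = 15.1/(2·14.59) = 0.5174.
%OS = 100·exp(−πζ/√(1−ζ²)) = 15%.

15%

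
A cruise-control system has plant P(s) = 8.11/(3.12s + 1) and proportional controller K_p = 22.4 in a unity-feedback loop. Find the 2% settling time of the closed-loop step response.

Closed loop: T(s) = K_p·P/(1+K_p·P) = 181.7/(3.12s + 1 + 181.7), with pole at s = −(1 + 181.7)/3.12 = −58.55.
τ = 1/58.55 = 0.01708 s, so 2% settling time ≈ 4τ = 0.0683 s.

T_s ≈ 0.0683 s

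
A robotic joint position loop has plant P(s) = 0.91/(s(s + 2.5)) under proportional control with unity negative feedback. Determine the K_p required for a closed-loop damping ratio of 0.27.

Closed-loop characteristic equation: s² + 2.5s + K_p·0.91 = 0.
So ω_n = √(0.91K_p) and 2ζω_n = 2.5, giving ζ = 2.5/(2√(0.91K_p)).
Setting ζ = 0.27: √(0.91K_p) = 2.5/(2·0.27) = 4.63, so K_p = 21.43/0.91 = 23.6.

K_p = 23.6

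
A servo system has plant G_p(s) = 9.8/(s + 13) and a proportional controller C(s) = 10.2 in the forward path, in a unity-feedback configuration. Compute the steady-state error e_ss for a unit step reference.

0.115

The loop is type 0. Static position error constant K_pos = C(0)·G_p(0) = 10.2·0.7538 = 7.689.
Steady-state error to a unit step: e_ss = 1/(1+K_pos) = 1/8.689 = 0.115.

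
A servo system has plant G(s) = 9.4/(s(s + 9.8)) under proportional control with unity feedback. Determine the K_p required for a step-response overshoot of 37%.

From %OS = 100·exp(−πζ/√(1−ζ²)) = 37%, ζ = −ln(0.37)/√(π²+ln²(0.37)) = 0.3017.
Characteristic equation s² + 9.8s + 9.4K_p = 0 gives ζ = 9.8/(2√(9.4K_p)).
Setting ζ = 0.3017: √(9.4K_p) = 9.8/(2·0.3017) = 16.24, so K_p = 263.7/9.4 = 28.1.

K_p = 28.1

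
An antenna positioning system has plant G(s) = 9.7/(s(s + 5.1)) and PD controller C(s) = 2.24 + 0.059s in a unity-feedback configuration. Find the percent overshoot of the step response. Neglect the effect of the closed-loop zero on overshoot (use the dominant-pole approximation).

8.99%

Forward path: (2.24 + 0.059s)·9.7/(s(s+5.1)). The closed-loop characteristic equation is s² + (5.1 + 9.7·0.059)s + 9.7·2.24 = 0.
That is s² + 5.672s + 21.73 = 0, so ω_n = 4.661 rad/s and ζ = 5.672/(2·4.661) = 0.6084.
%OS = 100·exp(−πζ/√(1−ζ²)) = 8.99%.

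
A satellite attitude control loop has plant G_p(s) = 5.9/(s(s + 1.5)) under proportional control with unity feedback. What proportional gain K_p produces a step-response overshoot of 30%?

K_p = 0.744

From %OS = 100·exp(−πζ/√(1−ζ²)) = 30%, ζ = −ln(0.3)/√(π²+ln²(0.3)) = 0.3579.
Characteristic equation s² + 1.5s + 5.9K_p = 0 gives ζ = 1.5/(2√(5.9K_p)).
Setting ζ = 0.3579: √(5.9K_p) = 1.5/(2·0.3579) = 2.096, so K_p = 4.392/5.9 = 0.744.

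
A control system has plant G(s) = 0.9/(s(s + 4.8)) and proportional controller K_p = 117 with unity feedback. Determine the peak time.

T_p = 0.315 s

Closed-loop characteristic equation: s² + 4.8s + 105.3 = 0, so ω_n = 10.26 rad/s and ζ = 4.8/(2·10.26) = 0.2339.
Damped frequency ω_d = ω_n√(1−ζ²) = 9.977 rad/s, so peak time T_p = π/ω_d = 0.315 s.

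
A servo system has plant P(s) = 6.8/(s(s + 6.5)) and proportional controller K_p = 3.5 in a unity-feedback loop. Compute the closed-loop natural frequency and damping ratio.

ω_n = 4.88 rad/s, ζ = 0.666

1 + K_p·P(s) = 0 gives s² + 6.5s + 23.8 = 0.
So ω_n² = 23.8 ⇒ ω_n = 4.879 rad/s, and ζ = 6.5/(2ω_n) = 0.666.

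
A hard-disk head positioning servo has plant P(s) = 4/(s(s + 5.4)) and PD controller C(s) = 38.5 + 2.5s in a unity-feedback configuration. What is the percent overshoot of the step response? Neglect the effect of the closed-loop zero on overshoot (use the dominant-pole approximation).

Forward path: (38.5 + 2.5s)·4/(s(s+5.4)). The closed-loop characteristic equation is s² + (5.4 + 4·2.5)s + 4·38.5 = 0.
That is s² + 15.4s + 154 = 0, so ω_n = 12.41 rad/s and ζ = 15.4/(2·12.41) = 0.6205.
%OS = 100·exp(−πζ/√(1−ζ²)) = 8.33%.

8.33%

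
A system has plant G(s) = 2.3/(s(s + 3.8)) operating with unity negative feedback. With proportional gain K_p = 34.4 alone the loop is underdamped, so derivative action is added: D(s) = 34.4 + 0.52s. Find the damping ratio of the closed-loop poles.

ζ = 0.281

Forward path: (34.4 + 0.52s)·2.3/(s(s+3.8)). The closed-loop characteristic equation is s² + (3.8 + 2.3·0.52)s + 2.3·34.4 = 0.
That is s² + 4.996s + 79.12 = 0, so ω_n = 8.895 rad/s and ζ = 4.996/(2·8.895) = 0.2808.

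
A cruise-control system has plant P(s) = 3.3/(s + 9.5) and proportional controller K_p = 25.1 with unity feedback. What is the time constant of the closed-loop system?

τ = 0.0108 s

Closed-loop transfer function: T(s) = K_p·P(s)/(1 + K_p·P(s)) = 82.83/(s + 9.5 + 82.83) = 82.83/(s + 92.33).
Time constant τ = 1/92.33 = 0.0108 s.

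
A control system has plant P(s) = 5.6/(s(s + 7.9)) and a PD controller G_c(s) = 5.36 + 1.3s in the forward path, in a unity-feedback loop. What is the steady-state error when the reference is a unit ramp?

The loop has one pole at the origin (type 1). Velocity error constant K_v = lim_{s→0} s·G_c(s)P(s) = 5.36·5.6/7.9 = 3.799.
Steady-state error to a unit ramp: e_ss = 1/K_v = 0.263.

0.263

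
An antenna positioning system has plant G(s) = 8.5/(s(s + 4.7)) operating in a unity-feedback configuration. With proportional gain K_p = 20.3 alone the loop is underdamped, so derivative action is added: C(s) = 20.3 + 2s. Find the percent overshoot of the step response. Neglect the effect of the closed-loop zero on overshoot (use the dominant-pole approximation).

Forward path: (20.3 + 2s)·8.5/(s(s+4.7)). The closed-loop characteristic equation is s² + (4.7 + 8.5·2)s + 8.5·20.3 = 0.
That is s² + 21.7s + 172.6 = 0, so ω_n = 13.14 rad/s and ζ = 21.7/(2·13.14) = 0.826.
%OS = 100·exp(−πζ/√(1−ζ²)) = 1%.

1%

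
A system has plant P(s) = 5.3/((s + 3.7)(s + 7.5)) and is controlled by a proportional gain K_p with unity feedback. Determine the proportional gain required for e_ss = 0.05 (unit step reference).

The loop is type 0, so e_ss(step) = 1/(1 + K_pos) with K_pos = K_p·P(0).
P(0) = 0.191. Require 1/(1 + K_p·0.191) = 0.05, so 1 + 0.191·K_p = 20.
K_p = (20 − 1)/0.191 = 99.5.

K_p = 99.5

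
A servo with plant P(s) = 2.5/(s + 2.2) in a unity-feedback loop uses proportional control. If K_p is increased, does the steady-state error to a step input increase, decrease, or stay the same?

The position error constant K_pos = K_p·P(0) grows with K_p, and e_ss = 1/(1+K_pos) falls.

decrease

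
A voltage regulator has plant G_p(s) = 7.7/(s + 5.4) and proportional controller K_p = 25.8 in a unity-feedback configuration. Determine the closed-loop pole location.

Closed-loop transfer function: T(s) = K_p·G_p(s)/(1 + K_p·G_p(s)) = 198.7/(s + 5.4 + 198.7) = 198.7/(s + 204.1).
The closed-loop pole is at s = −204.1.

s = -204.1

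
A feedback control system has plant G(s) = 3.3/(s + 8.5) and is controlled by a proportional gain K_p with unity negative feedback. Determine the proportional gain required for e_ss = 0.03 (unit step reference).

K_p = 83.3

The loop is type 0, so e_ss(step) = 1/(1 + K_pos) with K_pos = K_p·G(0).
G(0) = 0.3882. Require 1/(1 + K_p·0.3882) = 0.03, so 1 + 0.3882·K_p = 33.33.
K_p = (33.33 − 1)/0.3882 = 83.3.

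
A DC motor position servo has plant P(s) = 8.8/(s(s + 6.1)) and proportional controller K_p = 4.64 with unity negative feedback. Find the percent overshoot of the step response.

Closed-loop characteristic equation: s² + 6.1s + 40.83 = 0, so ω_n = 6.39 rad/s and ζ = 6.1/(2·6.39) = 0.4773.
%OS = 100·exp(−πζ/√(1−ζ²)) = 100·exp(−π·0.4773/√0.7722) = 18.2%.

18.2%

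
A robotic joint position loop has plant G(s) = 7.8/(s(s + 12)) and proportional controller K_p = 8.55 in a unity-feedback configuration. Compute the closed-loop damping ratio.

1 + K_p·G(s) = 0 gives s² + 12s + 66.69 = 0.
So ω_n² = 66.69 ⇒ ω_n = 8.166 rad/s, and ζ = 12/(2ω_n) = 0.735.

ζ = 0.735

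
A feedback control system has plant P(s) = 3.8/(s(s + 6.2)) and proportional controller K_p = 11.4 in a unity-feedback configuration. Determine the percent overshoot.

From 1 + K_pP(s) = 0: s² + 6.2s + 43.32 = 0 ⇒ ω_n = 6.582, ζ = 0.471.
%OS = 100·exp(−πζ/√(1−ζ²)) = 100·exp(−π·0.471/√0.7782) = 18.7%.

18.7%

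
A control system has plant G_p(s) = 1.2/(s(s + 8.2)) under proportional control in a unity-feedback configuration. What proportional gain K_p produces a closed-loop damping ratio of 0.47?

K_p = 63.4

Closed-loop characteristic equation: s² + 8.2s + K_p·1.2 = 0.
So ω_n = √(1.2K_p) and 2ζω_n = 8.2, giving ζ = 8.2/(2√(1.2K_p)).
Setting ζ = 0.47: √(1.2K_p) = 8.2/(2·0.47) = 8.723, so K_p = 76.1/1.2 = 63.4.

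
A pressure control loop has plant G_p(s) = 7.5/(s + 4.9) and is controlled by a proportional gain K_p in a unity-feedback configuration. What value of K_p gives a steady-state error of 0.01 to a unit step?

K_p = 64.7

For a type-0 loop with proportional control, e_ss = 1/(1 + K_p·G_p(0)).
G_p(0) = 1.531. Require 1/(1 + K_p·1.531) = 0.01, so 1 + 1.531·K_p = 100.
K_p = (100 − 1)/1.531 = 64.7.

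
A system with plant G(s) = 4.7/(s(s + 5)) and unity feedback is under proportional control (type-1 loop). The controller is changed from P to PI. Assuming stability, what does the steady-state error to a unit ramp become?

0

The integrator raises the loop to type 2, so K_v → ∞ and e_ss to a ramp is zero.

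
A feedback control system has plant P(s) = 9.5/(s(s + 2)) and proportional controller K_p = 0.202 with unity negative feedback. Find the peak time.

From 1 + K_pP(s) = 0: s² + 2s + 1.919 = 0 ⇒ ω_n = 1.385, ζ = 0.7219.
Damped frequency ω_d = ω_n√(1−ζ²) = 0.9586 rad/s, so peak time T_p = π/ω_d = 3.28 s.

T_p = 3.28 s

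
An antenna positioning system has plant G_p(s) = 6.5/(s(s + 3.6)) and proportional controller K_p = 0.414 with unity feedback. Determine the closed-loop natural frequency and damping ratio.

ω_n = 1.64 rad/s, ζ = 1.1

With unity feedback the closed-loop characteristic equation is s² + 3.6s + 0.414·6.5 = s² + 3.6s + 2.691 = 0.
Matching s² + 2ζω_n s + ω_n²: ω_n = √2.691 = 1.64 rad/s and 2ζω_n = 3.6, so ζ = 3.6/(2·1.64) = 1.1.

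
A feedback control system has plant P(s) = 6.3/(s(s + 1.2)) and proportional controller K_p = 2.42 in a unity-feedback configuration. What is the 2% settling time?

T_s ≈ 6.67 s

From 1 + K_pP(s) = 0: s² + 1.2s + 15.25 = 0 ⇒ ω_n = 3.905, ζ = 0.1537.
2% settling time T_s ≈ 4/(ζω_n) = 4/0.6 = 6.67 s.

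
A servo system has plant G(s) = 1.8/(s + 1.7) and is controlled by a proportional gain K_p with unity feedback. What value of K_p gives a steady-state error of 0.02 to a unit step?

K_p = 46.3

Steady-state error for a unit step on this type-0 loop is 1/(1 + K_p·G(0)).
G(0) = 1.059. Require 1/(1 + K_p·1.059) = 0.02, so 1 + 1.059·K_p = 50.
K_p = (50 − 1)/1.059 = 46.3.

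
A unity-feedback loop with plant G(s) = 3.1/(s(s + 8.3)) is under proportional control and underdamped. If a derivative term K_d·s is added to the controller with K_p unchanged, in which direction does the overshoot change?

With PD the characteristic equation becomes s² + (a + K·K_d)s + K·K_p = 0; the damping term grows, ζ rises, overshoot falls.

decrease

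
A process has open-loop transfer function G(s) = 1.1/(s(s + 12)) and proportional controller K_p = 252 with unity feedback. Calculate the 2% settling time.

Closed-loop characteristic equation: s² + 12s + 277.2 = 0, so ω_n = 16.65 rad/s and ζ = 12/(2·16.65) = 0.3604.
2% settling time T_s ≈ 4/(ζω_n) = 4/6 = 0.667 s.

T_s ≈ 0.667 s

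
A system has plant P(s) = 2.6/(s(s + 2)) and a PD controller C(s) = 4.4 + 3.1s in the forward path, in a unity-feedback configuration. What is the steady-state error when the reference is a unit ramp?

The loop has one pole at the origin (type 1). Velocity error constant K_v = lim_{s→0} s·C(s)P(s) = 4.4·2.6/2 = 5.72.
Steady-state error to a unit ramp: e_ss = 1/K_v = 0.175.

0.175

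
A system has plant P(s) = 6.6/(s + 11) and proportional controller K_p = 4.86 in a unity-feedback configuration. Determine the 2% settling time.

Closed-loop transfer function: T(s) = K_p·P(s)/(1 + K_p·P(s)) = 32.08/(s + 11 + 32.08) = 32.08/(s + 43.08).
Time constant τ = 1/43.08 = 0.02321 s, so the 2% settling time is about 4τ = 0.0929 s.

T_s ≈ 0.0929 s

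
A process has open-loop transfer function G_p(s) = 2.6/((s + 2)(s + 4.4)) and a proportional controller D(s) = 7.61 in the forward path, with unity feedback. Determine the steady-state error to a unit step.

The loop is type 0. Static position error constant K_pos = D(0)·G_p(0) = 7.61·0.2955 = 2.248.
Steady-state error to a unit step: e_ss = 1/(1+K_pos) = 1/3.248 = 0.308.

0.308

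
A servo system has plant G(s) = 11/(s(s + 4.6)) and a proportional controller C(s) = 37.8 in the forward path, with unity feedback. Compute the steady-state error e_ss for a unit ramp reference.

The loop has one pole at the origin (type 1). Velocity error constant K_v = lim_{s→0} s·C(s)G(s) = 37.8·11/4.6 = 90.39.
Steady-state error to a unit ramp: e_ss = 1/K_v = 0.0111.

0.0111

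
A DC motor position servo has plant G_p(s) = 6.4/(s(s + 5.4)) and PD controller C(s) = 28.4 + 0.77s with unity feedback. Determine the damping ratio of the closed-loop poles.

ζ = 0.383

Forward path: (28.4 + 0.77s)·6.4/(s(s+5.4)). The closed-loop characteristic equation is s² + (5.4 + 6.4·0.77)s + 6.4·28.4 = 0.
That is s² + 10.33s + 181.8 = 0, so ω_n = 13.48 rad/s and ζ = 10.33/(2·13.48) = 0.383.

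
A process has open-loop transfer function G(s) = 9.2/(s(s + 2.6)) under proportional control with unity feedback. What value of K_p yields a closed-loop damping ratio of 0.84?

Closed-loop characteristic equation: s² + 2.6s + K_p·9.2 = 0.
So ω_n = √(9.2K_p) and 2ζω_n = 2.6, giving ζ = 2.6/(2√(9.2K_p)).
Setting ζ = 0.84: √(9.2K_p) = 2.6/(2·0.84) = 1.548, so K_p = 2.395/9.2 = 0.26.

K_p = 0.26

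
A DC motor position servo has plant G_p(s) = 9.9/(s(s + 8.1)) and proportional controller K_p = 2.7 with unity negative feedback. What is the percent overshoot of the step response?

From 1 + K_pG_p(s) = 0: s² + 8.1s + 26.73 = 0 ⇒ ω_n = 5.17, ζ = 0.7833.
%OS = 100·exp(−πζ/√(1−ζ²)) = 100·exp(−π·0.7833/√0.3864) = 1.91%.

1.91%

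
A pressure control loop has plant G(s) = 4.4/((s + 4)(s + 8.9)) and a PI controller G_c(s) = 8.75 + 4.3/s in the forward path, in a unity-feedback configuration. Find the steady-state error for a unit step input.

0

The open loop G_c(s)G(s) has a pole at the origin (type 1), so the static position error constant is infinite and e_ss = 1/(1+∞) = 0.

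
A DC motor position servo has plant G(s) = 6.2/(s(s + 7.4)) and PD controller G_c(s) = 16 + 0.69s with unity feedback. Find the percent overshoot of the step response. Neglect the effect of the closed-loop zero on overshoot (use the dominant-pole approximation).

10.3%

Forward path: (16 + 0.69s)·6.2/(s(s+7.4)). The closed-loop characteristic equation is s² + (7.4 + 6.2·0.69)s + 6.2·16 = 0.
That is s² + 11.68s + 99.2 = 0, so ω_n = 9.96 rad/s and ζ = 11.68/(2·9.96) = 0.5862.
%OS = 100·exp(−πζ/√(1−ζ²)) = 10.3%.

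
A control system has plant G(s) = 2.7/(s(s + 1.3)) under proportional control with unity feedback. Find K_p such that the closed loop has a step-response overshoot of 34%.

K_p = 1.48

From %OS = 100·exp(−πζ/√(1−ζ²)) = 34%, ζ = −ln(0.34)/√(π²+ln²(0.34)) = 0.3248.
Characteristic equation s² + 1.3s + 2.7K_p = 0 gives ζ = 1.3/(2√(2.7K_p)).
Setting ζ = 0.3248: √(2.7K_p) = 1.3/(2·0.3248) = 2.001, so K_p = 4.005/2.7 = 1.48.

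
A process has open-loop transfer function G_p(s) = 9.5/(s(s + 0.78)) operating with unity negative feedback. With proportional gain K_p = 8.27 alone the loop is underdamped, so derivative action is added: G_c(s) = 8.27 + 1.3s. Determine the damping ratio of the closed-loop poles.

ζ = 0.741

Forward path: (8.27 + 1.3s)·9.5/(s(s+0.78)). The closed-loop characteristic equation is s² + (0.78 + 9.5·1.3)s + 9.5·8.27 = 0.
That is s² + 13.13s + 78.56 = 0, so ω_n = 8.864 rad/s and ζ = 13.13/(2·8.864) = 0.7407.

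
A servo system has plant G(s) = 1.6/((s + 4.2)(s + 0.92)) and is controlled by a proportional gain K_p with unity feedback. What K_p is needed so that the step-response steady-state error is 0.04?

Steady-state error for a unit step on this type-0 loop is 1/(1 + K_p·G(0)).
G(0) = 0.4141. Require 1/(1 + K_p·0.4141) = 0.04, so 1 + 0.4141·K_p = 25.
K_p = (25 − 1)/0.4141 = 58.

K_p = 58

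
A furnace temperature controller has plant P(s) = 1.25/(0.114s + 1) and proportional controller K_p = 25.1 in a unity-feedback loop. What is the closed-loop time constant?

τ = 0.00352 s

Closed loop: T(s) = K_p·P/(1+K_p·P) = 31.38/(0.114s + 1 + 31.38), with pole at s = −(1 + 31.38)/0.114 = −284.
Closed-loop time constant τ = 1/284 = 0.00352 s.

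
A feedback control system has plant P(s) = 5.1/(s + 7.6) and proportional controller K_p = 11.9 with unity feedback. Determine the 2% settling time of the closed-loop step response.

T_s ≈ 0.0586 s

Closed-loop transfer function: T(s) = K_p·P(s)/(1 + K_p·P(s)) = 60.69/(s + 7.6 + 60.69) = 60.69/(s + 68.29).
Time constant τ = 1/68.29 = 0.01464 s, so the 2% settling time is about 4τ = 0.0586 s.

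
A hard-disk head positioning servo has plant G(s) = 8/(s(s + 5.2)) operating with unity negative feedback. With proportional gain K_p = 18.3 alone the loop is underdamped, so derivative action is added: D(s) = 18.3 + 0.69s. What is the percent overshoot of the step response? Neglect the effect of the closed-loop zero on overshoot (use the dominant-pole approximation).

Forward path: (18.3 + 0.69s)·8/(s(s+5.2)). The closed-loop characteristic equation is s² + (5.2 + 8·0.69)s + 8·18.3 = 0.
That is s² + 10.72s + 146.4 = 0, so ω_n = 12.1 rad/s and ζ = 10.72/(2·12.1) = 0.443.
%OS = 100·exp(−πζ/√(1−ζ²)) = 21.2%.

21.2%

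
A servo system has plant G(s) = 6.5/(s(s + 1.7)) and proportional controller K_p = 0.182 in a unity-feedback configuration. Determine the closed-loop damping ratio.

ζ = 0.781

With unity feedback the closed-loop characteristic equation is s² + 1.7s + 0.182·6.5 = s² + 1.7s + 1.183 = 0.
Matching s² + 2ζω_n s + ω_n²: ω_n = √1.183 = 1.088 rad/s and 2ζω_n = 1.7, so ζ = 1.7/(2·1.088) = 0.781.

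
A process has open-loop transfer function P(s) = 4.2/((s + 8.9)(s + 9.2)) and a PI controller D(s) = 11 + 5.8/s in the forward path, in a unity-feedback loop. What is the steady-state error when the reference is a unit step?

0

The open loop D(s)P(s) has a pole at the origin (type 1), so the static position error constant is infinite and e_ss = 1/(1+∞) = 0.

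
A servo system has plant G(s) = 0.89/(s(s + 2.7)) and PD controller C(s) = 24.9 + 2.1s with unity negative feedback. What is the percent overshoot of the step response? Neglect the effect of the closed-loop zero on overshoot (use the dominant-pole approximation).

17.5%

Forward path: (24.9 + 2.1s)·0.89/(s(s+2.7)). The closed-loop characteristic equation is s² + (2.7 + 0.89·2.1)s + 0.89·24.9 = 0.
That is s² + 4.569s + 22.16 = 0, so ω_n = 4.708 rad/s and ζ = 4.569/(2·4.708) = 0.4853.
%OS = 100·exp(−πζ/√(1−ζ²)) = 17.5%.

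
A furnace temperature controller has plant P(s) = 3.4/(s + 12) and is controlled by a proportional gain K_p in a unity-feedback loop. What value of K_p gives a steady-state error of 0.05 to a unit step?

K_p = 67.1

For a type-0 loop with proportional control, e_ss = 1/(1 + K_p·P(0)).
P(0) = 0.2833. Require 1/(1 + K_p·0.2833) = 0.05, so 1 + 0.2833·K_p = 20.
K_p = (20 − 1)/0.2833 = 67.1.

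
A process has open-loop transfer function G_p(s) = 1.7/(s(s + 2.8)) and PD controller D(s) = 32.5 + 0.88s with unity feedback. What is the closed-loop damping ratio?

ζ = 0.289

Forward path: (32.5 + 0.88s)·1.7/(s(s+2.8)). The closed-loop characteristic equation is s² + (2.8 + 1.7·0.88)s + 1.7·32.5 = 0.
That is s² + 4.296s + 55.25 = 0, so ω_n = 7.433 rad/s and ζ = 4.296/(2·7.433) = 0.289.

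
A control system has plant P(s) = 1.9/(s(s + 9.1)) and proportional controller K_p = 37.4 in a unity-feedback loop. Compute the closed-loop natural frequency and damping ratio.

With unity feedback the closed-loop characteristic equation is s² + 9.1s + 37.4·1.9 = s² + 9.1s + 71.06 = 0.
Matching s² + 2ζω_n s + ω_n²: ω_n = √71.06 = 8.43 rad/s and 2ζω_n = 9.1, so ζ = 9.1/(2·8.43) = 0.54.

ω_n = 8.43 rad/s, ζ = 0.54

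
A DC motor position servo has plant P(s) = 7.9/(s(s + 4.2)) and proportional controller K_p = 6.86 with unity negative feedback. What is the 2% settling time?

T_s ≈ 1.9 s

Closed-loop characteristic equation: s² + 4.2s + 54.19 = 0, so ω_n = 7.362 rad/s and ζ = 4.2/(2·7.362) = 0.2853.
2% settling time T_s ≈ 4/(ζω_n) = 4/2.1 = 1.9 s.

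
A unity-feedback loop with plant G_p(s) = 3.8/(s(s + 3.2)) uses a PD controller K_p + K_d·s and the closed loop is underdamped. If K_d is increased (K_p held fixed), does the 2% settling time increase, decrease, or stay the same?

Characteristic equation s² + (3.2 + 3.8K_d)s + 3.8K_p = 0: raising K_d increases ζω_n = (3.2+3.8K_d)/2 while the loop stays underdamped, so T_s ≈ 4/(ζω_n) decreases.

decrease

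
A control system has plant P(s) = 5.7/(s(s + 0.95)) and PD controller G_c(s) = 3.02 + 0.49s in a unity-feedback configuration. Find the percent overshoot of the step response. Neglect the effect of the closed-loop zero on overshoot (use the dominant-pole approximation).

Forward path: (3.02 + 0.49s)·5.7/(s(s+0.95)). The closed-loop characteristic equation is s² + (0.95 + 5.7·0.49)s + 5.7·3.02 = 0.
That is s² + 3.743s + 17.21 = 0, so ω_n = 4.149 rad/s and ζ = 3.743/(2·4.149) = 0.4511.
%OS = 100·exp(−πζ/√(1−ζ²)) = 20.4%.

20.4%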